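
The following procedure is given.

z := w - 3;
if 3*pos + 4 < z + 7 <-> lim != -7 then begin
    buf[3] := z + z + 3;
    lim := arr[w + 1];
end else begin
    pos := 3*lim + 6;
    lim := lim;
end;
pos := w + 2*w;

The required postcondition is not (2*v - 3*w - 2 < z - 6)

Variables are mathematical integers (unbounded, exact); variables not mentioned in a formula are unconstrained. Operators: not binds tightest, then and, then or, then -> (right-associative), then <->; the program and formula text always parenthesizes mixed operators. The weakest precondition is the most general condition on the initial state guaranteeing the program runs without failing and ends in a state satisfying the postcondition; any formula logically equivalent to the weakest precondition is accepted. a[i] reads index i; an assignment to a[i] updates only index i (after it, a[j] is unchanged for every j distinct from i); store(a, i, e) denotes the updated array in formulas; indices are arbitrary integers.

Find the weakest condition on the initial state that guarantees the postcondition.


Working backward. After the program, the postcondition not (2*v - 3*w - 2 < z - 6) must hold; in canonical form it is not (2*v < 3*w + z - 4).
Before pos := w + 2*w: not (2*v < 3*w + z - 4)
Then branch requires not (2*v < 3*w + z - 4); else branch requires not (2*v < 3*w + z - 4).
Before the if: ((3*pos < z + 3 <-> lim != -7) -> (not (2*v < 3*w + z - 4))) and ((not (3*pos < z + 3 <-> lim != -7)) -> (not (2*v < 3*w + z - 4)))
Before z := w - 3: ((3*pos < w <-> lim != -7) -> (not (2*v < 4*w - 7))) and ((not (3*pos < w <-> lim != -7)) -> (not (2*v < 4*w - 7)))
Answer: WP = ((3*pos < w <-> lim != -7) -> (not (2*v < 4*w - 7))) and ((not (3*pos < w <-> lim != -7)) -> (not (2*v < 4*w - 7)))


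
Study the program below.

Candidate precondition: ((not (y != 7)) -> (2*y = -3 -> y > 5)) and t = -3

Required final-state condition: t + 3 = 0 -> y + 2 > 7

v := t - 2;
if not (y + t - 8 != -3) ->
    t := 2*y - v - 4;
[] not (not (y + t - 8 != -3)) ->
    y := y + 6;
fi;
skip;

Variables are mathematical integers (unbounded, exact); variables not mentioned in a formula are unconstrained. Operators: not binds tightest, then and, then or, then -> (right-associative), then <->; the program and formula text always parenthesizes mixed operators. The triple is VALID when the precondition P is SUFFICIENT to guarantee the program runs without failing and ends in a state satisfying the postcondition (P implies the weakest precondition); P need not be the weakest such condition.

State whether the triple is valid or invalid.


Working backward. After the program, the postcondition t + 3 = 0 -> y + 2 > 7 must hold; in canonical form it is t = -3 -> y > 5.
Before skip: t = -3 -> y > 5
Then branch requires 2*y = v + 1 -> y > 5; else branch requires t = -3 -> y > -1.
Before the if: ((not (t + y != 5)) -> (2*y = v + 1 -> y > 5)) and (t + y != 5 -> (t = -3 -> y > -1))
Before v := t - 2: ((not (t + y != 5)) -> (2*y = t - 1 -> y > 5)) and (t + y != 5 -> (t = -3 -> y > -1))
The weakest precondition is ((not (t + y != 5)) -> (2*y = t - 1 -> y > 5)) and (t + y != 5 -> (t = -3 -> y > -1)).
Check whether ((not (y != 7)) -> (2*y = -3 -> y > 5)) and t = -3 implies it.
Countermodel: at the initial state t = -3, y = -1, the precondition holds but the weakest precondition fails.
Answer: invalid


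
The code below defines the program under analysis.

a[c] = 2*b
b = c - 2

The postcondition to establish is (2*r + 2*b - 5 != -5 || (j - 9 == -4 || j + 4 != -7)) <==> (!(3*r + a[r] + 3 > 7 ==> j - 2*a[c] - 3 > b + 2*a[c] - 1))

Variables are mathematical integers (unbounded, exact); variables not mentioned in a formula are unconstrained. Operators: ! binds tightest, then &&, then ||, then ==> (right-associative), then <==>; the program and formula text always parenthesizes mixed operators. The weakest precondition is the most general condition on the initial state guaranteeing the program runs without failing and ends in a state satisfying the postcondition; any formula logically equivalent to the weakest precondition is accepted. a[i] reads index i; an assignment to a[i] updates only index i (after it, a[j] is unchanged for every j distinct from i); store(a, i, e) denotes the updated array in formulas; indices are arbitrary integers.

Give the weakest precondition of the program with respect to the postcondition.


Working backward. After the program, the postcondition (2*r + 2*b - 5 != -5 || (j - 9 == -4 || j + 4 != -7)) <==> (!(3*r + a[r] + 3 > 7 ==> j - 2*a[c] - 3 > b + 2*a[c] - 1)) must hold; in canonical form it is (2*b + 2*r != 0 || j == 5 || j != -11) <==> (!(a[r] + 3*r > 4 ==> j > 4*a[c] + b + 2)).
Before b := c - 2: (2*c + 2*r != 4 || j == 5 || j != -11) <==> (!(a[r] + 3*r > 4 ==> j > 4*a[c] + c))
Before a[c] := 2*b: (2*c + 2*r != 4 || j == 5 || j != -11) <==> (!(store(a, c, 2*b)[r] + 3*r > 4 ==> j > 4*store(a, c, 2*b)[c] + c))
Answer: WP = (2*c + 2*r != 4 || j == 5 || j != -11) <==> (!(store(a, c, 2*b)[r] + 3*r > 4 ==> j > 4*store(a, c, 2*b)[c] + c))


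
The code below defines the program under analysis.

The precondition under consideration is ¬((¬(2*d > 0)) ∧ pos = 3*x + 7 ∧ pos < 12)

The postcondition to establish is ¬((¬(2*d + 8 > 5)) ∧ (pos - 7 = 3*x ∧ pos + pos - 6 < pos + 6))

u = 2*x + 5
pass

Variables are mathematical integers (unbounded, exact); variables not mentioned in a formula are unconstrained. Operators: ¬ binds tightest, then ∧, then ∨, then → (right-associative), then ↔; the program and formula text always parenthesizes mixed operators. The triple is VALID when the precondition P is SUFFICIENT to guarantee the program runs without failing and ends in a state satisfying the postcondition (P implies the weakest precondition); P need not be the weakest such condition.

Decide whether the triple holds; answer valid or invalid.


Working backward. After the program, the postcondition ¬((¬(2*d + 8 > 5)) ∧ (pos - 7 = 3*x ∧ pos + pos - 6 < pos + 6)) must hold; in canonical form it is ¬((¬(2*d > -3)) ∧ pos = 3*x + 7 ∧ pos < 12).
Before skip: ¬((¬(2*d > -3)) ∧ pos = 3*x + 7 ∧ pos < 12)
Before u := 2*x + 5: ¬((¬(2*d > -3)) ∧ pos = 3*x + 7 ∧ pos < 12)
The weakest precondition is ¬((¬(2*d > -3)) ∧ pos = 3*x + 7 ∧ pos < 12).
Check whether ¬((¬(2*d > 0)) ∧ pos = 3*x + 7 ∧ pos < 12) implies it.
Every state satisfying the precondition satisfies the weakest precondition: the implication holds.
Answer: valid


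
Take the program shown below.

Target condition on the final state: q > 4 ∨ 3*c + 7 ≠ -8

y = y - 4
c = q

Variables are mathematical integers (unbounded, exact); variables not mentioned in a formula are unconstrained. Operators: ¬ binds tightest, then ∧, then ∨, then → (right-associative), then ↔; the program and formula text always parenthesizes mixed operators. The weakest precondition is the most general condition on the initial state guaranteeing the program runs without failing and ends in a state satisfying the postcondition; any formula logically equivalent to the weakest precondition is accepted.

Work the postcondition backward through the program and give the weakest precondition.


Working backward. After the program, the postcondition q > 4 ∨ 3*c + 7 ≠ -8 must hold; in canonical form it is q > 4 ∨ 3*c ≠ -15.
Before c := q: q > 4 ∨ 3*q ≠ -15
Before y := y - 4: q > 4 ∨ 3*q ≠ -15
Answer: WP = q > 4 ∨ 3*q ≠ -15


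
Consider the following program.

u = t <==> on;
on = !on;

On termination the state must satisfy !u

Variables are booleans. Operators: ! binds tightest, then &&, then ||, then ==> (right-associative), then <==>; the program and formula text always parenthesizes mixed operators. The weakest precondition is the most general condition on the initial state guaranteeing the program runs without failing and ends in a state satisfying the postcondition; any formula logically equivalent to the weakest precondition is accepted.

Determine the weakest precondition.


Working backward. After the program, !u must hold.
Before on := !on: !u
Before u := t <==> on: !(t <==> on)
Answer: WP = !(t <==> on)


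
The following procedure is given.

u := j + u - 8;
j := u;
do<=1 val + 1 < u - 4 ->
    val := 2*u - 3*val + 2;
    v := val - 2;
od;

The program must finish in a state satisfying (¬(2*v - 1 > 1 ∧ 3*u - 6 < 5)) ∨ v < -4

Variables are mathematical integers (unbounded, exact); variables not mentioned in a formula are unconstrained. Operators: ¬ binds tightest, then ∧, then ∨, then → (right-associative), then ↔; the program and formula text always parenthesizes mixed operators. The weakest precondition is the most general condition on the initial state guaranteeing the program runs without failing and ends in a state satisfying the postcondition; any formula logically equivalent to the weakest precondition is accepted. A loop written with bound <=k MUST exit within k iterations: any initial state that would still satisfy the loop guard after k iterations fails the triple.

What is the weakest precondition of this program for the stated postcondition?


Working backward. After the program, the postcondition (¬(2*v - 1 > 1 ∧ 3*u - 6 < 5)) ∨ v < -4 must hold; in canonical form it is (¬(2*v > 2 ∧ 3*u < 11)) ∨ v < -4.
Before the loop (bound <=1), unroll the exhaustion recursion (WP_0 = exit-now case; WP_j = one more guarded iteration, up to j = 1):
  WP_0: (¬(val < u - 5)) ∧ ((¬(2*v > 2 ∧ 3*u < 11)) ∨ v < -4)
  WP_1: (val < u - 5 → ((¬(u < 3*val - 7)) ∧ ((¬(4*u > 6*val + 2 ∧ 3*u < 11)) ∨ 2*u < 3*val - 4))) ∧ ((¬(val < u - 5)) → ((¬(2*v > 2 ∧ 3*u < 11)) ∨ v < -4))
So before the loop: (val < u - 5 → ((¬(u < 3*val - 7)) ∧ ((¬(4*u > 6*val + 2 ∧ 3*u < 11)) ∨ 2*u < 3*val - 4))) ∧ ((¬(val < u - 5)) → ((¬(2*v > 2 ∧ 3*u < 11)) ∨ v < -4))
Before j := u: (val < u - 5 → ((¬(u < 3*val - 7)) ∧ ((¬(4*u > 6*val + 2 ∧ 3*u < 11)) ∨ 2*u < 3*val - 4))) ∧ ((¬(val < u - 5)) → ((¬(2*v > 2 ∧ 3*u < 11)) ∨ v < -4))
Before u := j + u - 8: (val < j + u - 13 → ((¬(j + u < 3*val + 1)) ∧ ((¬(4*j + 4*u > 6*val + 34 ∧ 3*j + 3*u < 35)) ∨ 2*j + 2*u < 3*val + 12))) ∧ ((¬(val < j + u - 13)) → ((¬(2*v > 2 ∧ 3*j + 3*u < 35)) ∨ v < -4))
Answer: WP = (val < j + u - 13 → ((¬(j + u < 3*val + 1)) ∧ ((¬(4*j + 4*u > 6*val + 34 ∧ 3*j + 3*u < 35)) ∨ 2*j + 2*u < 3*val + 12))) ∧ ((¬(val < j + u - 13)) → ((¬(2*v > 2 ∧ 3*j + 3*u < 35)) ∨ v < -4))


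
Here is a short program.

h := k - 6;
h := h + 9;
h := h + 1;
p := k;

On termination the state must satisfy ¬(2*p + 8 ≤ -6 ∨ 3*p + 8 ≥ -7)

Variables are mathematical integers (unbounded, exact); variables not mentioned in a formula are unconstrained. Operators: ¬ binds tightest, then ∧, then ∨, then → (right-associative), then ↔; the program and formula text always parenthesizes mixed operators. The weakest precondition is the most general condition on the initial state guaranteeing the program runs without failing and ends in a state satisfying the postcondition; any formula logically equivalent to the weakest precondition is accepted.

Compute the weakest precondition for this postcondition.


Working backward. After the program, the postcondition ¬(2*p + 8 ≤ -6 ∨ 3*p + 8 ≥ -7) must hold; in canonical form it is ¬(2*p ≤ -14 ∨ 3*p ≥ -15).
Before p := k: ¬(2*k ≤ -14 ∨ 3*k ≥ -15)
Before h := h + 1: ¬(2*k ≤ -14 ∨ 3*k ≥ -15)
Before h := h + 9: ¬(2*k ≤ -14 ∨ 3*k ≥ -15)
Before h := k - 6: ¬(2*k ≤ -14 ∨ 3*k ≥ -15)
Answer: WP = ¬(2*k ≤ -14 ∨ 3*k ≥ -15)


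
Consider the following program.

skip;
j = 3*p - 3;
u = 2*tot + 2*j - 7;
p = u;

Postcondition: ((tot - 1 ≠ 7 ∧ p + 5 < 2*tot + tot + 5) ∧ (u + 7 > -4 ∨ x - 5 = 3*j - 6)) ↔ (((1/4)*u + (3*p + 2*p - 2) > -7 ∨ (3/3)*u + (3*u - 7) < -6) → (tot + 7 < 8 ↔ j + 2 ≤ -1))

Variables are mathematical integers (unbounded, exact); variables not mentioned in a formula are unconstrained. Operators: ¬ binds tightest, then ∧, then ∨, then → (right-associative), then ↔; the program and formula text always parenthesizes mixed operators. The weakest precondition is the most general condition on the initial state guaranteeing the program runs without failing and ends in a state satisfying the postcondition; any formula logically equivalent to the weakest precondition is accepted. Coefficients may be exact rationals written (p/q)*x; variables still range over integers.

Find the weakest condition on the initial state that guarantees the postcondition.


Working backward. After the program, the postcondition ((tot - 1 ≠ 7 ∧ p + 5 < 2*tot + tot + 5) ∧ (u + 7 > -4 ∨ x - 5 = 3*j - 6)) ↔ (((1/4)*u + (3*p + 2*p - 2) > -7 ∨ (3/3)*u + (3*u - 7) < -6) → (tot + 7 < 8 ↔ j + 2 ≤ -1)) must hold; in canonical form it is (tot ≠ 8 ∧ p < 3*tot ∧ (u > -11 ∨ x = 3*j - 1)) ↔ ((5*p + (1/4)*u > -5 ∨ 4*u < 1) → (tot < 1 ↔ j ≤ -3)).
Before p := u: (tot ≠ 8 ∧ u < 3*tot ∧ (u > -11 ∨ x = 3*j - 1)) ↔ (((21/4)*u > -5 ∨ 4*u < 1) → (tot < 1 ↔ j ≤ -3))
Before u := 2*tot + 2*j - 7: (tot ≠ 8 ∧ 2*j < tot + 7 ∧ (2*j + 2*tot > -4 ∨ x = 3*j - 1)) ↔ (((21/2)*j + (21/2)*tot > 127/4 ∨ 8*j + 8*tot < 29) → (tot < 1 ↔ j ≤ -3))
Before j := 3*p - 3: (tot ≠ 8 ∧ 6*p < tot + 13 ∧ (6*p + 2*tot > 2 ∨ x = 9*p - 10)) ↔ (((63/2)*p + (21/2)*tot > 253/4 ∨ 24*p + 8*tot < 53) → (tot < 1 ↔ 3*p ≤ 0))
Before skip: (tot ≠ 8 ∧ 6*p < tot + 13 ∧ (6*p + 2*tot > 2 ∨ x = 9*p - 10)) ↔ (((63/2)*p + (21/2)*tot > 253/4 ∨ 24*p + 8*tot < 53) → (tot < 1 ↔ 3*p ≤ 0))
Answer: WP = (tot ≠ 8 ∧ 6*p < tot + 13 ∧ (6*p + 2*tot > 2 ∨ x = 9*p - 10)) ↔ (((63/2)*p + (21/2)*tot > 253/4 ∨ 24*p + 8*tot < 53) → (tot < 1 ↔ 3*p ≤ 0))


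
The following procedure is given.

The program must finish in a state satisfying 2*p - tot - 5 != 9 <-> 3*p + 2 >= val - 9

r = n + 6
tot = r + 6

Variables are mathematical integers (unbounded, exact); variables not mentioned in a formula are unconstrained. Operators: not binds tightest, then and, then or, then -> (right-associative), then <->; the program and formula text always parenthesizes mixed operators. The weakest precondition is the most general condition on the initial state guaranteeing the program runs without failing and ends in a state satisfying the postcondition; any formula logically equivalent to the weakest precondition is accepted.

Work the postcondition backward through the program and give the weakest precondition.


Working backward. After the program, the postcondition 2*p - tot - 5 != 9 <-> 3*p + 2 >= val - 9 must hold; in canonical form it is 2*p != tot + 14 <-> 3*p >= val - 11.
Before tot := r + 6: 2*p != r + 20 <-> 3*p >= val - 11
Before r := n + 6: 2*p != n + 26 <-> 3*p >= val - 11
Answer: WP = 2*p != n + 26 <-> 3*p >= val - 11


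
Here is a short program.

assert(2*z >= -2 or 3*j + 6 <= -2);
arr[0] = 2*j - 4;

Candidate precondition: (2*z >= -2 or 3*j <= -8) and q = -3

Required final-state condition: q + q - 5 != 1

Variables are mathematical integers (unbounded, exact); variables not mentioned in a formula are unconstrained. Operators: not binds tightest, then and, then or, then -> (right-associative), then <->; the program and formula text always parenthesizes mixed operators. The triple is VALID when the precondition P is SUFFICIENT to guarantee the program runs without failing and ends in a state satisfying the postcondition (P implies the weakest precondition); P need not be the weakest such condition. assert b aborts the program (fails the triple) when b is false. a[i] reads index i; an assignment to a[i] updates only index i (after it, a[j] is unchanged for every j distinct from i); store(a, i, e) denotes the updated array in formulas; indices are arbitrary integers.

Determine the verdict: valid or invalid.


Working backward. After the program, the postcondition q + q - 5 != 1 must hold; in canonical form it is 2*q != 6.
Before arr[0] := 2*j - 4: 2*q != 6
Before assert 2*z >= -2 or 3*j + 6 <= -2: (2*z >= -2 or 3*j <= -8) and 2*q != 6
The weakest precondition is (2*z >= -2 or 3*j <= -8) and 2*q != 6.
Check whether (2*z >= -2 or 3*j <= -8) and q = -3 implies it.
Every state satisfying the precondition satisfies the weakest precondition: the implication holds.
Answer: valid


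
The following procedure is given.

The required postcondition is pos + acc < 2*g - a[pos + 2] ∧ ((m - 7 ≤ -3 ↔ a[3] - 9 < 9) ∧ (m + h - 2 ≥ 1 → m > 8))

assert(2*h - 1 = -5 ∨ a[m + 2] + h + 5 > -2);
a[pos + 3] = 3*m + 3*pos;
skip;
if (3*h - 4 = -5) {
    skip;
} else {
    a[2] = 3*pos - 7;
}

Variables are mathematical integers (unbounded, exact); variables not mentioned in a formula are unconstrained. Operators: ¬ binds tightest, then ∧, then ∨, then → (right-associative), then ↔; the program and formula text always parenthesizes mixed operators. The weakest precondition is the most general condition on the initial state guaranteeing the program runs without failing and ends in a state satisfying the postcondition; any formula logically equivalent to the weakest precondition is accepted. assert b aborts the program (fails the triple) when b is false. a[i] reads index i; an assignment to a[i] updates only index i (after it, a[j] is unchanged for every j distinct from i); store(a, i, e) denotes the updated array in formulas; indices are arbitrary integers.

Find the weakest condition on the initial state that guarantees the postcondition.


Working backward. After the program, the postcondition pos + acc < 2*g - a[pos + 2] ∧ ((m - 7 ≤ -3 ↔ a[3] - 9 < 9) ∧ (m + h - 2 ≥ 1 → m > 8)) must hold; in canonical form it is a[pos + 2] + acc + pos < 2*g ∧ (m ≤ 4 ↔ a[3] < 18) ∧ (h + m ≥ 3 → m > 8).
Then branch requires a[pos + 2] + acc + pos < 2*g ∧ (m ≤ 4 ↔ a[3] < 18) ∧ (h + m ≥ 3 → m > 8); else branch requires store(a, 2, 3*pos - 7)[pos + 2] + acc + pos < 2*g ∧ (m ≤ 4 ↔ a[3] < 18) ∧ (h + m ≥ 3 → m > 8).
Before the if: (3*h = -1 → (a[pos + 2] + acc + pos < 2*g ∧ (m ≤ 4 ↔ a[3] < 18) ∧ (h + m ≥ 3 → m > 8))) ∧ ((¬(3*h = -1)) → (store(a, 2, 3*pos - 7)[pos + 2] + acc + pos < 2*g ∧ (m ≤ 4 ↔ a[3] < 18) ∧ (h + m ≥ 3 → m > 8)))
Before skip: (3*h = -1 → (a[pos + 2] + acc + pos < 2*g ∧ (m ≤ 4 ↔ a[3] < 18) ∧ (h + m ≥ 3 → m > 8))) ∧ ((¬(3*h = -1)) → (store(a, 2, 3*pos - 7)[pos + 2] + acc + pos < 2*g ∧ (m ≤ 4 ↔ a[3] < 18) ∧ (h + m ≥ 3 → m > 8)))
Before a[pos + 3] := 3*m + 3*pos: (3*h = -1 → (store(a, pos + 3, 3*m + 3*pos)[pos + 2] + acc + pos < 2*g ∧ (m ≤ 4 ↔ store(a, pos + 3, 3*m + 3*pos)[3] < 18) ∧ (h + m ≥ 3 → m > 8))) ∧ ((¬(3*h = -1)) → (store(store(a, pos + 3, 3*m + 3*pos), 2, 3*pos - 7)[pos + 2] + acc + pos < 2*g ∧ (m ≤ 4 ↔ store(a, pos + 3, 3*m + 3*pos)[3] < 18) ∧ (h + m ≥ 3 → m > 8)))
Before assert 2*h - 1 = -5 ∨ a[m + 2] + h + 5 > -2: (2*h = -4 ∨ a[m + 2] + h > -7) ∧ (3*h = -1 → (store(a, pos + 3, 3*m + 3*pos)[pos + 2] + acc + pos < 2*g ∧ (m ≤ 4 ↔ store(a, pos + 3, 3*m + 3*pos)[3] < 18) ∧ (h + m ≥ 3 → m > 8))) ∧ ((¬(3*h = -1)) → (store(store(a, pos + 3, 3*m + 3*pos), 2, 3*pos - 7)[pos + 2] + acc + pos < 2*g ∧ (m ≤ 4 ↔ store(a, pos + 3, 3*m + 3*pos)[3] < 18) ∧ (h + m ≥ 3 → m > 8)))
Answer: WP = (2*h = -4 ∨ a[m + 2] + h > -7) ∧ (3*h = -1 → (store(a, pos + 3, 3*m + 3*pos)[pos + 2] + acc + pos < 2*g ∧ (m ≤ 4 ↔ store(a, pos + 3, 3*m + 3*pos)[3] < 18) ∧ (h + m ≥ 3 → m > 8))) ∧ ((¬(3*h = -1)) → (store(store(a, pos + 3, 3*m + 3*pos), 2, 3*pos - 7)[pos + 2] + acc + pos < 2*g ∧ (m ≤ 4 ↔ store(a, pos + 3, 3*m + 3*pos)[3] < 18) ∧ (h + m ≥ 3 → m > 8)))


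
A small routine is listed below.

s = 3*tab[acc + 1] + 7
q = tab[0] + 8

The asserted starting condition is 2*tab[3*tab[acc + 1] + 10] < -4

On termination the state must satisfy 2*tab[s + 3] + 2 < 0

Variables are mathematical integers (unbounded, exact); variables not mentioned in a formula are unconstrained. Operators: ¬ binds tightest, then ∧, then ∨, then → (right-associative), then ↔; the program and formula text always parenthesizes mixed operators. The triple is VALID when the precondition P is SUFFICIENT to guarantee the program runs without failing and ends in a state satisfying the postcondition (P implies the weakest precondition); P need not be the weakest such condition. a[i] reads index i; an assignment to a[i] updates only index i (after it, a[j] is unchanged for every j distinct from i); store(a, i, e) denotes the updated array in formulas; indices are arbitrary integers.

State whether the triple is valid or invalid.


Working backward. After the program, the postcondition 2*tab[s + 3] + 2 < 0 must hold; in canonical form it is 2*tab[s + 3] < -2.
Before q := tab[0] + 8: 2*tab[s + 3] < -2
Before s := 3*tab[acc + 1] + 7: 2*tab[3*tab[acc + 1] + 10] < -2
The weakest precondition is 2*tab[3*tab[acc + 1] + 10] < -2.
Check whether 2*tab[3*tab[acc + 1] + 10] < -4 implies it.
Every state satisfying the precondition satisfies the weakest precondition: the implication holds.
Answer: valid


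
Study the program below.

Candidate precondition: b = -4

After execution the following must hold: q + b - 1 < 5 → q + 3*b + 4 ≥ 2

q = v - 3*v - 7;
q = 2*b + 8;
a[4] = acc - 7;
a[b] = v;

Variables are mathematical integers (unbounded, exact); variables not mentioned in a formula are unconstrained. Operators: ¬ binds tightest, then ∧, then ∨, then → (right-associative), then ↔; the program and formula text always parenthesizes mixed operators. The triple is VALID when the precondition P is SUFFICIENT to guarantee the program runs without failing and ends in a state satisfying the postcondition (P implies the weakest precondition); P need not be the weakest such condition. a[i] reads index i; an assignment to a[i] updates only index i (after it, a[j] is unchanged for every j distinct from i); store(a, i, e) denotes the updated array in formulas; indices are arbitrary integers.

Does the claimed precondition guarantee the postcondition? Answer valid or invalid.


Working backward. After the program, the postcondition q + b - 1 < 5 → q + 3*b + 4 ≥ 2 must hold; in canonical form it is b + q < 6 → 3*b + q ≥ -2.
Before a[b] := v: b + q < 6 → 3*b + q ≥ -2
Before a[4] := acc - 7: b + q < 6 → 3*b + q ≥ -2
Before q := 2*b + 8: 3*b < -2 → 5*b ≥ -10
Before q := v - 3*v - 7: 3*b < -2 → 5*b ≥ -10
The weakest precondition is 3*b < -2 → 5*b ≥ -10.
Check whether b = -4 implies it.
Countermodel: at the initial state b = -4, the precondition holds but the weakest precondition fails.
Answer: invalid


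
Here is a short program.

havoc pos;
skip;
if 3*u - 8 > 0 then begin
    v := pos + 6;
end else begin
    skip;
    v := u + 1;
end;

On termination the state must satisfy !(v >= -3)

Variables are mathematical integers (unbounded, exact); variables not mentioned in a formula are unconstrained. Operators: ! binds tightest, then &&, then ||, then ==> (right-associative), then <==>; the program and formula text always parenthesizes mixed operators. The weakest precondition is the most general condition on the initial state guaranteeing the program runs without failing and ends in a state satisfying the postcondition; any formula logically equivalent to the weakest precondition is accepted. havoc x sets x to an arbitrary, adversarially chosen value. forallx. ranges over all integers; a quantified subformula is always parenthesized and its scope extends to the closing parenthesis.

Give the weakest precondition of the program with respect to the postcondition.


Working backward. After the program, !(v >= -3) must hold.
Then branch requires !(pos >= -9); else branch requires !(u >= -4).
Before the if: (3*u > 8 ==> (!(pos >= -9))) && ((!(3*u > 8)) ==> (!(u >= -4)))
Before skip: (3*u > 8 ==> (!(pos >= -9))) && ((!(3*u > 8)) ==> (!(u >= -4)))
Before havoc pos: forall pos_1. ((3*u > 8 ==> (!(pos_1 >= -9))) && ((!(3*u > 8)) ==> (!(u >= -4))))
Answer: WP = forall pos_1. ((3*u > 8 ==> (!(pos_1 >= -9))) && ((!(3*u > 8)) ==> (!(u >= -4))))


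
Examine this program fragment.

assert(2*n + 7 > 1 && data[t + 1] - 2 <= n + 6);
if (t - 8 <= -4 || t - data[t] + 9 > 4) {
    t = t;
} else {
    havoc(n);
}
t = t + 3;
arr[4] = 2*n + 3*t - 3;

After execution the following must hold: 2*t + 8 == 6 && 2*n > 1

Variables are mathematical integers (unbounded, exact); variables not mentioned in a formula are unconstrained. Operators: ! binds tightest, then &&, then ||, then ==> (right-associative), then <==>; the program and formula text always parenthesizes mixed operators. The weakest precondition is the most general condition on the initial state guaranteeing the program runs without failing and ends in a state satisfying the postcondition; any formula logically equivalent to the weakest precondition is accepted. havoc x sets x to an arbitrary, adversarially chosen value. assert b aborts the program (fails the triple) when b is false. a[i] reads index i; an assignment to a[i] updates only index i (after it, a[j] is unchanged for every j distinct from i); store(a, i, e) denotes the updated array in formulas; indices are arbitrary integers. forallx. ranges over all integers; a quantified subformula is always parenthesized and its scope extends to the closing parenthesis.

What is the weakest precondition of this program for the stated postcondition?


Working backward. After the program, the postcondition 2*t + 8 == 6 && 2*n > 1 must hold; in canonical form it is 2*t == -2 && 2*n > 1.
Before arr[4] := 2*n + 3*t - 3: 2*t == -2 && 2*n > 1
Before t := t + 3: 2*t == -8 && 2*n > 1
Then branch requires 2*t == -8 && 2*n > 1; else branch requires forall n_1. (2*t == -8 && 2*n_1 > 1).
Before the if: ((t <= 4 || t > data[t] - 5) ==> (2*t == -8 && 2*n > 1)) && ((!(t <= 4 || t > data[t] - 5)) ==> (forall n_1. (2*t == -8 && 2*n_1 > 1)))
Before assert 2*n + 7 > 1 && data[t + 1] - 2 <= n + 6: 2*n > -6 && data[t + 1] <= n + 8 && ((t <= 4 || t > data[t] - 5) ==> (2*t == -8 && 2*n > 1)) && ((!(t <= 4 || t > data[t] - 5)) ==> (forall n_1. (2*t == -8 && 2*n_1 > 1)))
Answer: WP = 2*n > -6 && data[t + 1] <= n + 8 && ((t <= 4 || t > data[t] - 5) ==> (2*t == -8 && 2*n > 1)) && ((!(t <= 4 || t > data[t] - 5)) ==> (forall n_1. (2*t == -8 && 2*n_1 > 1)))


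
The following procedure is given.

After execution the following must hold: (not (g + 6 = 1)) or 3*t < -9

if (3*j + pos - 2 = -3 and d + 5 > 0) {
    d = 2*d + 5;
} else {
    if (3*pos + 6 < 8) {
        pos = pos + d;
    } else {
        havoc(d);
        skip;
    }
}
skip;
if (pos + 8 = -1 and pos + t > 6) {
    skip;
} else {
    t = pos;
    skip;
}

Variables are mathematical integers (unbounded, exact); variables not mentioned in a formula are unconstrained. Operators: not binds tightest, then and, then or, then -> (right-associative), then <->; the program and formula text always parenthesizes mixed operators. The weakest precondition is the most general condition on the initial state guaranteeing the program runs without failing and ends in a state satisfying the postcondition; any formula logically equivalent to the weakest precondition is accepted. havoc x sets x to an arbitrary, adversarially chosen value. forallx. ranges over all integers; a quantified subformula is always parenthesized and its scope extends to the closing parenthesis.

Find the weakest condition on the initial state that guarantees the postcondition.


Working backward. After the program, the postcondition (not (g + 6 = 1)) or 3*t < -9 must hold; in canonical form it is (not (g = -5)) or 3*t < -9.
Then branch requires (not (g = -5)) or 3*t < -9; else branch requires (not (g = -5)) or 3*pos < -9.
Before the if: ((pos = -9 and pos + t > 6) -> ((not (g = -5)) or 3*t < -9)) and ((not (pos = -9 and pos + t > 6)) -> ((not (g = -5)) or 3*pos < -9))
Before skip: ((pos = -9 and pos + t > 6) -> ((not (g = -5)) or 3*t < -9)) and ((not (pos = -9 and pos + t > 6)) -> ((not (g = -5)) or 3*pos < -9))
Then branch requires ((pos = -9 and pos + t > 6) -> ((not (g = -5)) or 3*t < -9)) and ((not (pos = -9 and pos + t > 6)) -> ((not (g = -5)) or 3*pos < -9)); else branch requires (3*pos < 2 -> (((d + pos = -9 and d + pos + t > 6) -> ((not (g = -5)) or 3*t < -9)) and ((not (d + pos = -9 and d + pos + t > 6)) -> ((not (g = -5)) or 3*d + 3*pos < -9)))) and ((not (3*pos < 2)) -> (((pos = -9 and pos + t > 6) -> ((not (g = -5)) or 3*t < -9)) and ((not (pos = -9 and pos + t > 6)) -> ((not (g = -5)) or 3*pos < -9)))).
Before the if: ((3*j + pos = -1 and d > -5) -> (((pos = -9 and pos + t > 6) -> ((not (g = -5)) or 3*t < -9)) and ((not (pos = -9 and pos + t > 6)) -> ((not (g = -5)) or 3*pos < -9)))) and ((not (3*j + pos = -1 and d > -5)) -> ((3*pos < 2 -> (((d + pos = -9 and d + pos + t > 6) -> ((not (g = -5)) or 3*t < -9)) and ((not (d + pos = -9 and d + pos + t > 6)) -> ((not (g = -5)) or 3*d + 3*pos < -9)))) and ((not (3*pos < 2)) -> (((pos = -9 and pos + t > 6) -> ((not (g = -5)) or 3*t < -9)) and ((not (pos = -9 and pos + t > 6)) -> ((not (g = -5)) or 3*pos < -9))))))
Answer: WP = ((3*j + pos = -1 and d > -5) -> (((pos = -9 and pos + t > 6) -> ((not (g = -5)) or 3*t < -9)) and ((not (pos = -9 and pos + t > 6)) -> ((not (g = -5)) or 3*pos < -9)))) and ((not (3*j + pos = -1 and d > -5)) -> ((3*pos < 2 -> (((d + pos = -9 and d + pos + t > 6) -> ((not (g = -5)) or 3*t < -9)) and ((not (d + pos = -9 and d + pos + t > 6)) -> ((not (g = -5)) or 3*d + 3*pos < -9)))) and ((not (3*pos < 2)) -> (((pos = -9 and pos + t > 6) -> ((not (g = -5)) or 3*t < -9)) and ((not (pos = -9 and pos + t > 6)) -> ((not (g = -5)) or 3*pos < -9))))))


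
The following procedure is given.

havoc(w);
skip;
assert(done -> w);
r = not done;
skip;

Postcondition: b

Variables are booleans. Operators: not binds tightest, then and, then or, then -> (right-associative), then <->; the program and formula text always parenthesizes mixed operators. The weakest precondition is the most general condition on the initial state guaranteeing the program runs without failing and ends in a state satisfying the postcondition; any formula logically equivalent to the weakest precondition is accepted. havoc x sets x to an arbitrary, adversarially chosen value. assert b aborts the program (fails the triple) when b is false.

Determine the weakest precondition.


Working backward. After the program, b must hold.
Before skip: b
Before r := not done: b
Before assert done -> w: (done -> w) and b
Before skip: (done -> w) and b
Before havoc w: b and (not done)
Answer: WP = b and (not done)


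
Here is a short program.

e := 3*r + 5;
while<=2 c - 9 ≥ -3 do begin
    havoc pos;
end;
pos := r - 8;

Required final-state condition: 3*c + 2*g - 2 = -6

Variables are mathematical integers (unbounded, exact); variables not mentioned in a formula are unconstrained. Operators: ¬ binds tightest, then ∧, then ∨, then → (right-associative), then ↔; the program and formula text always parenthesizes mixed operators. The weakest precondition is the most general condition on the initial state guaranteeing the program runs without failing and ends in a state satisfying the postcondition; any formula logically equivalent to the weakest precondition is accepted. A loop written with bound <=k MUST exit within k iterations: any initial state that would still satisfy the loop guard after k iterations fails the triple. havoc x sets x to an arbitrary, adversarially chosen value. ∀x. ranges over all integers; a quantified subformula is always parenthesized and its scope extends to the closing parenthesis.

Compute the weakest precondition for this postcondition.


Working backward. After the program, the postcondition 3*c + 2*g - 2 = -6 must hold; in canonical form it is 3*c + 2*g = -4.
Before pos := r - 8: 3*c + 2*g = -4
Before the loop (bound <=2), unroll the exhaustion recursion (WP_0 = exit-now case; WP_j = one more guarded iteration, up to j = 2):
  WP_0: (¬(c ≥ 6)) ∧ 3*c + 2*g = -4
  WP_1: (c ≥ 6 → ((¬(c ≥ 6)) ∧ 3*c + 2*g = -4)) ∧ ((¬(c ≥ 6)) → 3*c + 2*g = -4)
  WP_2: (c ≥ 6 → ((c ≥ 6 → ((¬(c ≥ 6)) ∧ 3*c + 2*g = -4)) ∧ ((¬(c ≥ 6)) → 3*c + 2*g = -4))) ∧ ((¬(c ≥ 6)) → 3*c + 2*g = -4)
So before the loop: (c ≥ 6 → ((c ≥ 6 → ((¬(c ≥ 6)) ∧ 3*c + 2*g = -4)) ∧ ((¬(c ≥ 6)) → 3*c + 2*g = -4))) ∧ ((¬(c ≥ 6)) → 3*c + 2*g = -4)
Before e := 3*r + 5: (c ≥ 6 → ((c ≥ 6 → ((¬(c ≥ 6)) ∧ 3*c + 2*g = -4)) ∧ ((¬(c ≥ 6)) → 3*c + 2*g = -4))) ∧ ((¬(c ≥ 6)) → 3*c + 2*g = -4)
Answer: WP = (c ≥ 6 → ((c ≥ 6 → ((¬(c ≥ 6)) ∧ 3*c + 2*g = -4)) ∧ ((¬(c ≥ 6)) → 3*c + 2*g = -4))) ∧ ((¬(c ≥ 6)) → 3*c + 2*g = -4)


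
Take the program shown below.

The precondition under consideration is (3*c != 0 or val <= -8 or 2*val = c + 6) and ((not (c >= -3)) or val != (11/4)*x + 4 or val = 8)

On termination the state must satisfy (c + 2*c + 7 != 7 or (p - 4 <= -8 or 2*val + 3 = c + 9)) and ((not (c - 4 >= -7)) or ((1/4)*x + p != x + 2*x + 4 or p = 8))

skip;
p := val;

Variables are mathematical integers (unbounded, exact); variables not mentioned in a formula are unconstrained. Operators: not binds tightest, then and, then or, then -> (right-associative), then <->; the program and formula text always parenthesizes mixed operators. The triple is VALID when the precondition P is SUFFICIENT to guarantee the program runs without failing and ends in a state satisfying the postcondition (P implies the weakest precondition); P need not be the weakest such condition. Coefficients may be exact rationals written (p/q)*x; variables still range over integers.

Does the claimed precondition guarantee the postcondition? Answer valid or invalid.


Working backward. After the program, the postcondition (c + 2*c + 7 != 7 or (p - 4 <= -8 or 2*val + 3 = c + 9)) and ((not (c - 4 >= -7)) or ((1/4)*x + p != x + 2*x + 4 or p = 8)) must hold; in canonical form it is (3*c != 0 or p <= -4 or 2*val = c + 6) and ((not (c >= -3)) or p != (11/4)*x + 4 or p = 8).
Before p := val: (3*c != 0 or val <= -4 or 2*val = c + 6) and ((not (c >= -3)) or val != (11/4)*x + 4 or val = 8)
Before skip: (3*c != 0 or val <= -4 or 2*val = c + 6) and ((not (c >= -3)) or val != (11/4)*x + 4 or val = 8)
The weakest precondition is (3*c != 0 or val <= -4 or 2*val = c + 6) and ((not (c >= -3)) or val != (11/4)*x + 4 or val = 8).
Check whether (3*c != 0 or val <= -8 or 2*val = c + 6) and ((not (c >= -3)) or val != (11/4)*x + 4 or val = 8) implies it.
Every state satisfying the precondition satisfies the weakest precondition: the implication holds.
Answer: valid


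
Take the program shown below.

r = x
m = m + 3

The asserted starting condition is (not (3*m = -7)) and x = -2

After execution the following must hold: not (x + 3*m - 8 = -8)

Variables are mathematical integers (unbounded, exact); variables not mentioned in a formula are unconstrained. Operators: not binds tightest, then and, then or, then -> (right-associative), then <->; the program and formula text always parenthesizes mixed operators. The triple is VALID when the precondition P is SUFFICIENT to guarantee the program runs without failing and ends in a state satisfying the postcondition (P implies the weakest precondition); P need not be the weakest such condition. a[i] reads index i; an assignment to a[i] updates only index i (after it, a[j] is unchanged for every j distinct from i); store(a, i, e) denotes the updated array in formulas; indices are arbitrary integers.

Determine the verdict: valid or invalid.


Working backward. After the program, the postcondition not (x + 3*m - 8 = -8) must hold; in canonical form it is not (3*m + x = 0).
Before m := m + 3: not (3*m + x = -9)
Before r := x: not (3*m + x = -9)
The weakest precondition is not (3*m + x = -9).
Check whether (not (3*m = -7)) and x = -2 implies it.
Every state satisfying the precondition satisfies the weakest precondition: the implication holds.
Answer: valid


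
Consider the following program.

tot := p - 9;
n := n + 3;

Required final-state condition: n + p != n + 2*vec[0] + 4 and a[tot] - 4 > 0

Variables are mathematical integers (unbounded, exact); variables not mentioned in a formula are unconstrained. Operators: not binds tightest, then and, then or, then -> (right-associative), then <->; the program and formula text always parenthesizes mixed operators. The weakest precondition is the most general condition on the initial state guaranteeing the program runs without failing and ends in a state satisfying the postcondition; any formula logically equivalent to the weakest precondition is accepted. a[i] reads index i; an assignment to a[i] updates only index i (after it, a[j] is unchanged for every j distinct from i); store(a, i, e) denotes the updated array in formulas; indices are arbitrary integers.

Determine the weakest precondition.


Working backward. After the program, the postcondition n + p != n + 2*vec[0] + 4 and a[tot] - 4 > 0 must hold; in canonical form it is p != 2*vec[0] + 4 and a[tot] > 4.
Before n := n + 3: p != 2*vec[0] + 4 and a[tot] > 4
Before tot := p - 9: p != 2*vec[0] + 4 and a[p - 9] > 4
Answer: WP = p != 2*vec[0] + 4 and a[p - 9] > 4


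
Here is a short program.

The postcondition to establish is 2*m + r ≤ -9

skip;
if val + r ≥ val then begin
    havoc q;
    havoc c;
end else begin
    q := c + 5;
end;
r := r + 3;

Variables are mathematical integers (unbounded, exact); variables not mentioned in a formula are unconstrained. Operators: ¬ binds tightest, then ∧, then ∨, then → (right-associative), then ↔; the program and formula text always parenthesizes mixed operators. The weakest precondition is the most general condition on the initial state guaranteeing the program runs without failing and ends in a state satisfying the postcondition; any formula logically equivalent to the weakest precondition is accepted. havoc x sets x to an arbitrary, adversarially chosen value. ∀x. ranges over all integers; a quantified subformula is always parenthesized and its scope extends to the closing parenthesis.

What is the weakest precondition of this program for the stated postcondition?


Working backward. After the program, 2*m + r ≤ -9 must hold.
Before r := r + 3: 2*m + r ≤ -12
Then branch requires 2*m + r ≤ -12; else branch requires 2*m + r ≤ -12.
Before the if: (r ≥ 0 → 2*m + r ≤ -12) ∧ ((¬(r ≥ 0)) → 2*m + r ≤ -12)
Before skip: (r ≥ 0 → 2*m + r ≤ -12) ∧ ((¬(r ≥ 0)) → 2*m + r ≤ -12)
Answer: WP = (r ≥ 0 → 2*m + r ≤ -12) ∧ ((¬(r ≥ 0)) → 2*m + r ≤ -12)


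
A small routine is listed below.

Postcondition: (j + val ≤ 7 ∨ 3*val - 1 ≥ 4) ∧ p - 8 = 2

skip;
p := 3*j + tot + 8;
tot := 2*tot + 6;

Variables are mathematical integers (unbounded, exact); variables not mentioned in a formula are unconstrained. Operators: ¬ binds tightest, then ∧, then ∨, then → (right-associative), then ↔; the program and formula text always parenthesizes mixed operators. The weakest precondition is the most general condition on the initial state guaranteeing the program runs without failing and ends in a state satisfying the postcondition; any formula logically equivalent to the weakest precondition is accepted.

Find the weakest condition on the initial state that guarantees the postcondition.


Working backward. After the program, the postcondition (j + val ≤ 7 ∨ 3*val - 1 ≥ 4) ∧ p - 8 = 2 must hold; in canonical form it is (j + val ≤ 7 ∨ 3*val ≥ 5) ∧ p = 10.
Before tot := 2*tot + 6: (j + val ≤ 7 ∨ 3*val ≥ 5) ∧ p = 10
Before p := 3*j + tot + 8: (j + val ≤ 7 ∨ 3*val ≥ 5) ∧ 3*j + tot = 2
Before skip: (j + val ≤ 7 ∨ 3*val ≥ 5) ∧ 3*j + tot = 2
Answer: WP = (j + val ≤ 7 ∨ 3*val ≥ 5) ∧ 3*j + tot = 2


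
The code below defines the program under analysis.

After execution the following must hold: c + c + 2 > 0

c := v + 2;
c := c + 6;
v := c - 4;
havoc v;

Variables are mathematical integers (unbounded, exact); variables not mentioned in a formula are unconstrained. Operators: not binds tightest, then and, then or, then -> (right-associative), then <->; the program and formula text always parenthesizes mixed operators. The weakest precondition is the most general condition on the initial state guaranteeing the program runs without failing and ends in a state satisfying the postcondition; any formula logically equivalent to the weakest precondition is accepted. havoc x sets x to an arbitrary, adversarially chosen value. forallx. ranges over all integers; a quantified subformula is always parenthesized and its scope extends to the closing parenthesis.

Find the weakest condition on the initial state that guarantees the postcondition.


Working backward. After the program, the postcondition c + c + 2 > 0 must hold; in canonical form it is 2*c > -2.
Before havoc v: 2*c > -2
Before v := c - 4: 2*c > -2
Before c := c + 6: 2*c > -14
Before c := v + 2: 2*v > -18
Answer: WP = 2*v > -18
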